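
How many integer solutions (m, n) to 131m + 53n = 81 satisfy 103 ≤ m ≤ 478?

8

gcd(131, 53) = 1.
By Bézout, 131·(17) + 53·(-42) = 1.
Particular solution: (52, -127).
General solution: m = 52 + 53t, n = -127 - 131t for integer t.
103 ≤ 52 + 53t ≤ 478 gives t ∈ [1, 8], which is 8 values.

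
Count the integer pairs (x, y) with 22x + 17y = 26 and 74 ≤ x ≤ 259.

11

gcd(22, 17) = 1.
By Bézout, 22·(7) + 17·(-9) = 1.
Particular solution: (12, -14).
General solution: x = 12 + 17t, y = -14 - 22t for integer t.
74 ≤ 12 + 17t ≤ 259 gives t ∈ [4, 14], which is 11 values.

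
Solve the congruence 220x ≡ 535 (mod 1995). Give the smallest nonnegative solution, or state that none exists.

gcd(1995, 220) = 5  (1995 = 9*220 + 15, 220 = 14*15 + 10, 15 = 1*10 + 5, 10 = 2*5).
5 divides 535, so solutions exist.
Back-substituting, 220*(-136) + 1995*(15) = 5.
So 220*(-136) ≡ 5 (mod 1995); multiply by 107: x ≡ -14552 (mod 399).
Smallest nonnegative: x = -14552 mod 399 = 211.

211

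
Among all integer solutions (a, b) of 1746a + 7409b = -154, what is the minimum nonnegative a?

gcd(7409, 1746) = 1  (7409 = 4*1746 + 425, 1746 = 4*425 + 46, 425 = 9*46 + 11, 46 = 4*11 + 2, 11 = 5*2 + 1, 2 = 2*1).
1 divides -154, so solutions exist.
Back-substituting, 1746*(-3382) + 7409*(797) = 1.
Scale by -154/1 = -154: (a₀, b₀) = (520828, -122738).
General solution: a = 520828 + 7409t, b = -122738 - 1746t for integer t.
a ≥ 0: smallest is 520828 mod 7409 = 2198 (at t = -70), with b = -518.

2198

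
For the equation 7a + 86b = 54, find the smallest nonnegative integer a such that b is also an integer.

gcd(86, 7):
  86 = 12*7 + 2
  7 = 3*2 + 1
  2 = 2*1
so gcd(86, 7) = 1.
1 divides 54, so solutions exist.
Back-substitute for Bézout coefficients:
  1 = 7 - 3*2
  ... = 7*(37) + 86*(-3)
Scale by 54/1 = 54: (a₀, b₀) = (1998, -162).
General solution: a = 1998 + 86t, b = -162 - 7t for integer t.
a ≥ 0: smallest is 1998 mod 86 = 20 (at t = -23), with b = -1.

20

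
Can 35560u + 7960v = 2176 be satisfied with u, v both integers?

no

gcd(35560, 7960) = 40  (35560 = 4·7960 + 3720, 7960 = 2·3720 + 520, 3720 = 7·520 + 80, 520 = 6·80 + 40, 80 = 2·40).
40 does not divide 2176 (remainder 16), so no integer solutions.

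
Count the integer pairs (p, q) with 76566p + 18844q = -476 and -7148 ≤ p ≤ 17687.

18

gcd(76566, 18844):
  76566 = 4×18844 + 1190
  18844 = 15×1190 + 994
  1190 = 1×994 + 196
  994 = 5×196 + 14
  196 = 14×14
so gcd(76566, 18844) = 14.
Back-substitute for Bézout coefficients:
  14 = 994 - 5×196
  ... = 76566×(-95) + 18844×(386)
Scale by -34: particular solution (3230, -13124); reduce p mod 1346: (538, -2186).
General solution: p = 538 + 1346t, q = -2186 - 5469t for integer t.
-7148 ≤ 538 + 1346t ≤ 17687 gives t ∈ [-5, 12], which is 18 values.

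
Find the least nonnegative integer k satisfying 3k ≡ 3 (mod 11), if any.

1

gcd(11, 3) = 1  (11 = 3·3 + 2, 3 = 1·2 + 1, 2 = 2·1).
1 divides 3, so solutions exist.
Back-substituting, 3·(4) + 11·(-1) = 1.
So 3·(4) ≡ 1 (mod 11); multiply by 3: k ≡ 12 (mod 11).
Smallest nonnegative: k = 12 mod 11 = 1.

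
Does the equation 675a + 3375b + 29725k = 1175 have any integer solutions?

yes

gcd(3375, 675) = 675  (3375 = 5*675).
gcd(675, 29725) = 25.
25 divides 1175, so integer solutions exist.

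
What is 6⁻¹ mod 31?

26

gcd(31, 6) = 1  (31 = 5·6 + 1, 6 = 6·1).
Back-substituting, 6·(-5) + 31·(1) = 1.
So 6·-5 ≡ 1 (mod 31), and -5 mod 31 = 26.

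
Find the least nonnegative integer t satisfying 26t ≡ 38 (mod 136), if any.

59

gcd(136, 26):
  136 = 5*26 + 6
  26 = 4*6 + 2
  6 = 3*2
so gcd(136, 26) = 2.
2 divides 38, so solutions exist.
Back-substitute for Bézout coefficients:
  2 = 26 - 4*6
  ... = 26*(21) + 136*(-4)
So 26*(21) ≡ 2 (mod 136); multiply by 19: t ≡ 399 (mod 68).
Smallest nonnegative: t = 399 mod 68 = 59.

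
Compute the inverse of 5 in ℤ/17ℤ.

7

gcd(17, 5):
  17 = 3*5 + 2
  5 = 2*2 + 1
  2 = 2*1
so gcd(17, 5) = 1.
Back-substitute for Bézout coefficients:
  1 = 5 - 2*2
  ... = 5*(7) + 17*(-2)
So 5*7 ≡ 1 (mod 17), and 7 mod 17 = 7.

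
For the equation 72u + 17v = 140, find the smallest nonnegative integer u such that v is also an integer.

1

gcd(72, 17) = 1  (72 = 4×17 + 4, 17 = 4×4 + 1, 4 = 4×1).
1 divides 140, so solutions exist.
Back-substituting, 72×(-4) + 17×(17) = 1.
Scale by 140/1 = 140: (u₀, v₀) = (-560, 2380).
General solution: u = -560 + 17t, v = 2380 - 72t for integer t.
u ≥ 0: smallest is -560 mod 17 = 1 (at t = 33), with v = 4.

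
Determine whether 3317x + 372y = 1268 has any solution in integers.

gcd(3317, 372) = 31  (3317 = 8×372 + 341, 372 = 1×341 + 31, 341 = 11×31).
31 does not divide 1268 (remainder 28), so no integer solutions.

no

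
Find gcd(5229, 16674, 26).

1

gcd(16674, 5229) = 21.
gcd(21, 26) = 1.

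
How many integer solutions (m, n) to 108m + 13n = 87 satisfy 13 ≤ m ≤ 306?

gcd(108, 13):
  108 = 8*13 + 4
  13 = 3*4 + 1
  4 = 4*1
so gcd(108, 13) = 1.
Back-substitute for Bézout coefficients:
  1 = 13 - 3*4
  ... = 108*(-3) + 13*(25)
Scale by 87: particular solution (-261, 2175); reduce m mod 13: (12, -93).
General solution: m = 12 + 13t, n = -93 - 108t for integer t.
13 ≤ 12 + 13t ≤ 306 gives t ∈ [1, 22], which is 22 values.

22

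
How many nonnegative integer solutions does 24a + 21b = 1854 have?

11

gcd(24, 21) = 3  (24 = 1*21 + 3, 21 = 7*3).
Back-substituting, 24*(1) + 21*(-1) = 3.
Scale by 618: one solution is (618, -618). Reduce a mod 7: (2, 86).
General: a = 2 + 7t, b = 86 - 8t.
a ≥ 0 ⇒ t ≥ 0; b ≥ 0 ⇒ t ≤ 10. So t ∈ [0, 10]: 11 solutions.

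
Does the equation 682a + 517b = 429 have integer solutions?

yes

gcd(682, 517) = 11  (682 = 1*517 + 165, 517 = 3*165 + 22, 165 = 7*22 + 11, 22 = 2*11).
11 divides 429, so integer solutions exist.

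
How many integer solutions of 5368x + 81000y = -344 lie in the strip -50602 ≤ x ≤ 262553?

gcd(81000, 5368) = 8  (81000 = 15·5368 + 480, 5368 = 11·480 + 88, 480 = 5·88 + 40, 88 = 2·40 + 8, 40 = 5·8).
Back-substituting, 5368·(1856) + 81000·(-123) = 8.
Scale by -43: particular solution (-79808, 5289); reduce x mod 10125: (1192, -79).
General solution: x = 1192 + 10125t, y = -79 - 671t for integer t.
-50602 ≤ 1192 + 10125t ≤ 262553 gives t ∈ [-5, 25], which is 31 values.

31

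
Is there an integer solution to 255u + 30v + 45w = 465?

yes

gcd(255, 30):
  255 = 8*30 + 15
  30 = 2*15
so gcd(255, 30) = 15.
gcd(15, 45) = 15.
15 divides 465, so integer solutions exist.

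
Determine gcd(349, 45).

gcd(349, 45) = 1  (349 = 7·45 + 34, 45 = 1·34 + 11, 34 = 3·11 + 1, 11 = 11·1).

1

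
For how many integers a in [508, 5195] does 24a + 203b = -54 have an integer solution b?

gcd(203, 24) = 1.
By Bézout, 24*(-93) + 203*(11) = 1.
Particular solution: (150, -18).
General solution: a = 150 + 203t, b = -18 - 24t for integer t.
508 ≤ 150 + 203t ≤ 5195 gives t ∈ [2, 24], which is 23 values.

23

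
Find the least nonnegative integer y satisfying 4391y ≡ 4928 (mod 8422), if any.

gcd(8422, 4391) = 1.
1 divides 4928, so solutions exist.
By Bézout, 4391×(-1661) + 8422×(866) = 1.
So 4391×(-1661) ≡ 1 (mod 8422); multiply by 4928: y ≡ -8185408 (mod 8422).
Smallest nonnegative: y = -8185408 mod 8422 = 776.

776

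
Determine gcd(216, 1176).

gcd(1176, 216) = 24  (1176 = 5*216 + 96, 216 = 2*96 + 24, 96 = 4*24).

24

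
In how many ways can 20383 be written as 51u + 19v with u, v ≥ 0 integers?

21

gcd(51, 19):
  51 = 2×19 + 13
  19 = 1×13 + 6
  13 = 2×6 + 1
  6 = 6×1
so gcd(51, 19) = 1.
Back-substitute for Bézout coefficients:
  1 = 13 - 2×6
  ... = 51×(3) + 19×(-8)
Scale by 20383: one solution is (61149, -163064). Reduce u mod 19: (7, 1054).
General: u = 7 + 19t, v = 1054 - 51t.
u ≥ 0 ⇒ t ≥ 0; v ≥ 0 ⇒ t ≤ 20. So t ∈ [0, 20]: 21 solutions.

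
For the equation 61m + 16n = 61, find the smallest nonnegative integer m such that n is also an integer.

1

gcd(61, 16):
  61 = 3×16 + 13
  16 = 1×13 + 3
  13 = 4×3 + 1
  3 = 3×1
so gcd(61, 16) = 1.
1 divides 61, so solutions exist.
Back-substitute for Bézout coefficients:
  1 = 13 - 4×3
  ... = 61×(5) + 16×(-19)
Scale by 61/1 = 61: (m₀, n₀) = (305, -1159).
General solution: m = 305 + 16t, n = -1159 - 61t for integer t.
m ≥ 0: smallest is 305 mod 16 = 1 (at t = -19), with n = 0.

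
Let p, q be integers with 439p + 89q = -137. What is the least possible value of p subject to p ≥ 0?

gcd(439, 89):
  439 = 4·89 + 83
  89 = 1·83 + 6
  83 = 13·6 + 5
  6 = 1·5 + 1
  5 = 5·1
so gcd(439, 89) = 1.
1 divides -137, so solutions exist.
Back-substitute for Bézout coefficients:
  1 = 6 - 1·5
  ... = 439·(-15) + 89·(74)
Scale by -137/1 = -137: (p₀, q₀) = (2055, -10138).
General solution: p = 2055 + 89t, q = -10138 - 439t for integer t.
p ≥ 0: smallest is 2055 mod 89 = 8 (at t = -23), with q = -41.

8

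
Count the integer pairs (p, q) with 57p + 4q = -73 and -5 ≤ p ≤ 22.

gcd(57, 4) = 1.
By Bézout, 57·(1) + 4·(-14) = 1.
Particular solution: (3, -61).
General solution: p = 3 + 4t, q = -61 - 57t for integer t.
-5 ≤ 3 + 4t ≤ 22 gives t ∈ [-2, 4], which is 7 values.

7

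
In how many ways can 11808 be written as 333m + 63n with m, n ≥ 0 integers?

gcd(333, 63) = 9  (333 = 5*63 + 18, 63 = 3*18 + 9, 18 = 2*9).
Back-substituting, 333*(-3) + 63*(16) = 9.
Scale by 1312: one solution is (-3936, 20992). Reduce m mod 7: (5, 161).
General: m = 5 + 7t, n = 161 - 37t.
m ≥ 0 ⇒ t ≥ 0; n ≥ 0 ⇒ t ≤ 4. So t ∈ [0, 4]: 5 solutions.

5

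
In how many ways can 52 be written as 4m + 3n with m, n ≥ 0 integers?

5

gcd(4, 3):
  4 = 1·3 + 1
  3 = 3·1
so gcd(4, 3) = 1.
Back-substitute for Bézout coefficients:
  1 = 4 - 1·3
  ... = 4·(1) + 3·(-1)
Scale by 52: one solution is (52, -52). Reduce m mod 3: (1, 16).
General: m = 1 + 3t, n = 16 - 4t.
m ≥ 0 ⇒ t ≥ 0; n ≥ 0 ⇒ t ≤ 4. So t ∈ [0, 4]: 5 solutions.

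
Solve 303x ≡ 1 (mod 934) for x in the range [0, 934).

635

gcd(934, 303):
  934 = 3×303 + 25
  303 = 12×25 + 3
  25 = 8×3 + 1
  3 = 3×1
so gcd(934, 303) = 1.
Back-substitute for Bézout coefficients:
  1 = 25 - 8×3
  ... = 303×(-299) + 934×(97)
So 303×-299 ≡ 1 (mod 934), and -299 mod 934 = 635.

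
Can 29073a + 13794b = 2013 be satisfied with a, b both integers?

yes

gcd(29073, 13794) = 33  (29073 = 2·13794 + 1485, 13794 = 9·1485 + 429, 1485 = 3·429 + 198, 429 = 2·198 + 33, 198 = 6·33).
33 divides 2013, so integer solutions exist.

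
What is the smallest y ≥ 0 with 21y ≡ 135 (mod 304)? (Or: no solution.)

gcd(304, 21) = 1  (304 = 14*21 + 10, 21 = 2*10 + 1, 10 = 10*1).
1 divides 135, so solutions exist.
Back-substituting, 21*(29) + 304*(-2) = 1.
So 21*(29) ≡ 1 (mod 304); multiply by 135: y ≡ 3915 (mod 304).
Smallest nonnegative: y = 3915 mod 304 = 267.

267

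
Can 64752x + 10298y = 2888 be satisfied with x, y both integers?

yes

gcd(64752, 10298) = 38  (64752 = 6×10298 + 2964, 10298 = 3×2964 + 1406, 2964 = 2×1406 + 152, 1406 = 9×152 + 38, 152 = 4×38).
38 divides 2888, so integer solutions exist.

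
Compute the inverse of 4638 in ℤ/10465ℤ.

9312

gcd(10465, 4638):
  10465 = 2*4638 + 1189
  4638 = 3*1189 + 1071
  1189 = 1*1071 + 118
  1071 = 9*118 + 9
  118 = 13*9 + 1
  9 = 9*1
so gcd(10465, 4638) = 1.
Back-substitute for Bézout coefficients:
  1 = 118 - 13*9
  ... = 4638*(-1153) + 10465*(511)
So 4638*-1153 ≡ 1 (mod 10465), and -1153 mod 10465 = 9312.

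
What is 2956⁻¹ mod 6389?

gcd(6389, 2956) = 1.
By Bézout, 2956×(-1835) + 6389×(849) = 1.
So 2956×-1835 ≡ 1 (mod 6389), and -1835 mod 6389 = 4554.

4554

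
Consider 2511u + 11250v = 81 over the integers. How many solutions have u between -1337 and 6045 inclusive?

gcd(11250, 2511):
  11250 = 4·2511 + 1206
  2511 = 2·1206 + 99
  1206 = 12·99 + 18
  99 = 5·18 + 9
  18 = 2·9
so gcd(11250, 2511) = 9.
Back-substitute for Bézout coefficients:
  9 = 99 - 5·18
  ... = 2511·(569) + 11250·(-127)
Scale by 9: particular solution (5121, -1143); reduce u mod 1250: (121, -27).
General solution: u = 121 + 1250t, v = -27 - 279t for integer t.
-1337 ≤ 121 + 1250t ≤ 6045 gives t ∈ [-1, 4], which is 6 values.

6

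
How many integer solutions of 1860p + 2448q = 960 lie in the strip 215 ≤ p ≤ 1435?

gcd(2448, 1860) = 12.
By Bézout, 1860·(-25) + 2448·(19) = 12.
Particular solution: (40, -30).
General solution: p = 40 + 204t, q = -30 - 155t for integer t.
215 ≤ 40 + 204t ≤ 1435 gives t ∈ [1, 6], which is 6 values.

6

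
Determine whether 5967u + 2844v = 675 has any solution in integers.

yes

gcd(5967, 2844):
  5967 = 2·2844 + 279
  2844 = 10·279 + 54
  279 = 5·54 + 9
  54 = 6·9
so gcd(5967, 2844) = 9.
9 divides 675, so integer solutions exist.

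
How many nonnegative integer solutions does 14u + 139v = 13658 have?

7

gcd(139, 14) = 1  (139 = 9·14 + 13, 14 = 1·13 + 1, 13 = 13·1).
Back-substituting, 14·(10) + 139·(-1) = 1.
Scale by 13658: one solution is (136580, -13658). Reduce u mod 139: (82, 90).
General: u = 82 + 139t, v = 90 - 14t.
u ≥ 0 ⇒ t ≥ 0; v ≥ 0 ⇒ t ≤ 6. So t ∈ [0, 6]: 7 solutions.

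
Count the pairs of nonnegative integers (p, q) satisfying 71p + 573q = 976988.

24

gcd(573, 71) = 1  (573 = 8·71 + 5, 71 = 14·5 + 1, 5 = 5·1).
Back-substituting, 71·(113) + 573·(-14) = 1.
Scale by 976988: one solution is (110399644, -13677832). Reduce p mod 573: (307, 1667).
General: p = 307 + 573t, q = 1667 - 71t.
p ≥ 0 ⇒ t ≥ 0; q ≥ 0 ⇒ t ≤ 23. So t ∈ [0, 23]: 24 solutions.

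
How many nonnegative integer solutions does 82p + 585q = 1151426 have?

24

gcd(585, 82) = 1  (585 = 7*82 + 11, 82 = 7*11 + 5, 11 = 2*5 + 1, 5 = 5*1).
Back-substituting, 82*(-107) + 585*(15) = 1.
Scale by 1151426: one solution is (-123202582, 17271390). Reduce p mod 585: (173, 1944).
General: p = 173 + 585t, q = 1944 - 82t.
p ≥ 0 ⇒ t ≥ 0; q ≥ 0 ⇒ t ≤ 23. So t ∈ [0, 23]: 24 solutions.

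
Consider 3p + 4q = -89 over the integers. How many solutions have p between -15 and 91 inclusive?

gcd(4, 3) = 1  (4 = 1*3 + 1, 3 = 3*1).
Back-substituting, 3*(-1) + 4*(1) = 1.
Scale by -89: particular solution (89, -89); reduce p mod 4: (1, -23).
General solution: p = 1 + 4t, q = -23 - 3t for integer t.
-15 ≤ 1 + 4t ≤ 91 gives t ∈ [-4, 22], which is 27 values.

27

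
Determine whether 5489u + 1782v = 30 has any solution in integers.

no

gcd(5489, 1782) = 11  (5489 = 3×1782 + 143, 1782 = 12×143 + 66, 143 = 2×66 + 11, 66 = 6×11).
11 does not divide 30 (remainder 8), so no integer solutions.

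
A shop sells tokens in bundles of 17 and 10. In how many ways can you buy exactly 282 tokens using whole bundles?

2

Need nonnegative integers with 17j + 10k = 282.
gcd(17, 10) = 1, and 17·(3) + 10·(-5) = 1.
So (j₀, k₀) = (846, -1410); general j = 846 + 10t, k = -1410 - 17t.
j ≥ 0 ⇒ t ≥ -84; k ≥ 0 ⇒ t ≤ -83. That's 2 values of t.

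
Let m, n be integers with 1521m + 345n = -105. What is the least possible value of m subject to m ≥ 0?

80

gcd(1521, 345) = 3  (1521 = 4*345 + 141, 345 = 2*141 + 63, 141 = 2*63 + 15, 63 = 4*15 + 3, 15 = 5*3).
3 divides -105, so solutions exist.
Back-substituting, 1521*(-22) + 345*(97) = 3.
Scale by -105/3 = -35: (m₀, n₀) = (770, -3395).
General solution: m = 770 + 115t, n = -3395 - 507t for integer t.
m ≥ 0: smallest is 770 mod 115 = 80 (at t = -6), with n = -353.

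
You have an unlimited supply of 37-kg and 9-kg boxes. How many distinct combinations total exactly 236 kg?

1

Need nonnegative integers with 37j + 9k = 236.
gcd(37, 9) = 1, and 37·(1) + 9·(-4) = 1.
So (j₀, k₀) = (236, -944); general j = 236 + 9t, k = -944 - 37t.
j ≥ 0 ⇒ t ≥ -26; k ≥ 0 ⇒ t ≤ -26. That's 1 value of t.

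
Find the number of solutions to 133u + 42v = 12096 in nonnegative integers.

gcd(133, 42) = 7  (133 = 3×42 + 7, 42 = 6×7).
Back-substituting, 133×(1) + 42×(-3) = 7.
Scale by 1728: one solution is (1728, -5184). Reduce u mod 6: (0, 288).
General: u = 0 + 6t, v = 288 - 19t.
u ≥ 0 ⇒ t ≥ 0; v ≥ 0 ⇒ t ≤ 15. So t ∈ [0, 15]: 16 solutions.

16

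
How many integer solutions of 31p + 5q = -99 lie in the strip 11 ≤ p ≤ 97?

18

gcd(31, 5):
  31 = 6·5 + 1
  5 = 5·1
so gcd(31, 5) = 1.
Back-substitute for Bézout coefficients:
  1 = 31 - 6·5
  ... = 31·(1) + 5·(-6)
Scale by -99: particular solution (-99, 594); reduce p mod 5: (1, -26).
General solution: p = 1 + 5t, q = -26 - 31t for integer t.
11 ≤ 1 + 5t ≤ 97 gives t ∈ [2, 19], which is 18 values.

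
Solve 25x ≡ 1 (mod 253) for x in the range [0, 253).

gcd(253, 25) = 1.
By Bézout, 25·(81) + 253·(-8) = 1.
So 25·81 ≡ 1 (mod 253), and 81 mod 253 = 81.

81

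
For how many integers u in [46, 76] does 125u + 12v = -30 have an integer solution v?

2

gcd(125, 12) = 1  (125 = 10·12 + 5, 12 = 2·5 + 2, 5 = 2·2 + 1, 2 = 2·1).
Back-substituting, 125·(5) + 12·(-52) = 1.
Scale by -30: particular solution (-150, 1560); reduce u mod 12: (6, -65).
General solution: u = 6 + 12t, v = -65 - 125t for integer t.
46 ≤ 6 + 12t ≤ 76 gives t ∈ [4, 5], which is 2 values.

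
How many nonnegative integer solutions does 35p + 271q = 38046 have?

gcd(271, 35) = 1.
By Bézout, 35*(31) + 271*(-4) = 1.
One solution: (34, 136).
General: p = 34 + 271t, q = 136 - 35t.
p ≥ 0 ⇒ t ≥ 0; q ≥ 0 ⇒ t ≤ 3. So t ∈ [0, 3]: 4 solutions.

4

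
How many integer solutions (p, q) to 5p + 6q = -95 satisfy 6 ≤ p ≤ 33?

4

gcd(6, 5) = 1  (6 = 1·5 + 1, 5 = 5·1).
Back-substituting, 5·(-1) + 6·(1) = 1.
Scale by -95: particular solution (95, -95); reduce p mod 6: (5, -20).
General solution: p = 5 + 6t, q = -20 - 5t for integer t.
6 ≤ 5 + 6t ≤ 33 gives t ∈ [1, 4], which is 4 values.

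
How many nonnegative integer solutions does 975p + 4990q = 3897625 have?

gcd(4990, 975) = 5.
By Bézout, 975×(-87) + 4990×(17) = 5.
One solution: (415, 700).
General: p = 415 + 998t, q = 700 - 195t.
p ≥ 0 ⇒ t ≥ 0; q ≥ 0 ⇒ t ≤ 3. So t ∈ [0, 3]: 4 solutions.

4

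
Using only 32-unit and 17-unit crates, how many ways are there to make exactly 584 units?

Need nonnegative integers with 32j + 17k = 584.
gcd(32, 17) = 1, and 32·(8) + 17·(-15) = 1.
So (j₀, k₀) = (4672, -8760); general j = 4672 + 17t, k = -8760 - 32t.
j ≥ 0 ⇒ t ≥ -274; k ≥ 0 ⇒ t ≤ -274. That's 1 value of t.

1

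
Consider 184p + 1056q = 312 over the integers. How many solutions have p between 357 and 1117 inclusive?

gcd(1056, 184):
  1056 = 5×184 + 136
  184 = 1×136 + 48
  136 = 2×48 + 40
  48 = 1×40 + 8
  40 = 5×8
so gcd(1056, 184) = 8.
Back-substitute for Bézout coefficients:
  8 = 48 - 1×40
  ... = 184×(23) + 1056×(-4)
Scale by 39: particular solution (897, -156); reduce p mod 132: (105, -18).
General solution: p = 105 + 132t, q = -18 - 23t for integer t.
357 ≤ 105 + 132t ≤ 1117 gives t ∈ [2, 7], which is 6 values.

6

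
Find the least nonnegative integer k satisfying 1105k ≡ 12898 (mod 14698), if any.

1262

gcd(14698, 1105) = 1  (14698 = 13*1105 + 333, 1105 = 3*333 + 106, 333 = 3*106 + 15, 106 = 7*15 + 1, 15 = 15*1).
1 divides 12898, so solutions exist.
Back-substituting, 1105*(971) + 14698*(-73) = 1.
So 1105*(971) ≡ 1 (mod 14698); multiply by 12898: k ≡ 12523958 (mod 14698).
Smallest nonnegative: k = 12523958 mod 14698 = 1262.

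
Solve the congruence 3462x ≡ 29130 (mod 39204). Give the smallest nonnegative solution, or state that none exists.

gcd(39204, 3462) = 6  (39204 = 11×3462 + 1122, 3462 = 3×1122 + 96, 1122 = 11×96 + 66, 96 = 1×66 + 30, 66 = 2×30 + 6, 30 = 5×6).
6 divides 29130, so solutions exist.
Back-substituting, 3462×(-1223) + 39204×(108) = 6.
So 3462×(-1223) ≡ 6 (mod 39204); multiply by 4855: x ≡ -5937665 (mod 6534).
Smallest nonnegative: x = -5937665 mod 6534 = 1741.

1741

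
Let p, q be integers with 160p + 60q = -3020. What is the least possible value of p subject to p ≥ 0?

gcd(160, 60):
  160 = 2*60 + 40
  60 = 1*40 + 20
  40 = 2*20
so gcd(160, 60) = 20.
20 divides -3020, so solutions exist.
Back-substitute for Bézout coefficients:
  20 = 60 - 1*40
  ... = 160*(-1) + 60*(3)
Scale by -3020/20 = -151: (p₀, q₀) = (151, -453).
General solution: p = 151 + 3t, q = -453 - 8t for integer t.
p ≥ 0: smallest is 151 mod 3 = 1 (at t = -50), with q = -53.

1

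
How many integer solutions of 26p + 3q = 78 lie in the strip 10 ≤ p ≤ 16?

gcd(26, 3) = 1  (26 = 8·3 + 2, 3 = 1·2 + 1, 2 = 2·1).
Back-substituting, 26·(-1) + 3·(9) = 1.
Scale by 78: particular solution (-78, 702); reduce p mod 3: (0, 26).
General solution: p = 0 + 3t, q = 26 - 26t for integer t.
10 ≤ 0 + 3t ≤ 16 gives t ∈ [4, 5], which is 2 values.

2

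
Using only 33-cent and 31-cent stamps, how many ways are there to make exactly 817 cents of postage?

Need nonnegative integers with 33j + 31k = 817.
gcd(33, 31) = 1, and 33·(-15) + 31·(16) = 1.
So (j₀, k₀) = (-12255, 13072); general j = -12255 + 31t, k = 13072 - 33t.
j ≥ 0 ⇒ t ≥ 396; k ≥ 0 ⇒ t ≤ 396. That's 1 value of t.

1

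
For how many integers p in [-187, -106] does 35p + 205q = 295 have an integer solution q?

2

gcd(205, 35) = 5.
By Bézout, 35·(6) + 205·(-1) = 5.
Particular solution: (26, -3).
General solution: p = 26 + 41t, q = -3 - 7t for integer t.
-187 ≤ 26 + 41t ≤ -106 gives t ∈ [-5, -4], which is 2 values.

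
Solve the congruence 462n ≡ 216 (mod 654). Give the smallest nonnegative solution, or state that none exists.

gcd(654, 462) = 6  (654 = 1·462 + 192, 462 = 2·192 + 78, 192 = 2·78 + 36, 78 = 2·36 + 6, 36 = 6·6).
6 divides 216, so solutions exist.
Back-substituting, 462·(17) + 654·(-12) = 6.
So 462·(17) ≡ 6 (mod 654); multiply by 36: n ≡ 612 (mod 109).
Smallest nonnegative: n = 612 mod 109 = 67.

67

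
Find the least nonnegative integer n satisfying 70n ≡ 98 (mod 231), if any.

8

gcd(231, 70):
  231 = 3×70 + 21
  70 = 3×21 + 7
  21 = 3×7
so gcd(231, 70) = 7.
7 divides 98, so solutions exist.
Back-substitute for Bézout coefficients:
  7 = 70 - 3×21
  ... = 70×(10) + 231×(-3)
So 70×(10) ≡ 7 (mod 231); multiply by 14: n ≡ 140 (mod 33).
Smallest nonnegative: n = 140 mod 33 = 8.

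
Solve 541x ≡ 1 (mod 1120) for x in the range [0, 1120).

gcd(1120, 541):
  1120 = 2·541 + 38
  541 = 14·38 + 9
  38 = 4·9 + 2
  9 = 4·2 + 1
  2 = 2·1
so gcd(1120, 541) = 1.
Back-substitute for Bézout coefficients:
  1 = 9 - 4·2
  ... = 541·(501) + 1120·(-242)
So 541·501 ≡ 1 (mod 1120), and 501 mod 1120 = 501.

501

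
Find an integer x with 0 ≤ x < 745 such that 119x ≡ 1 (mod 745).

gcd(745, 119):
  745 = 6·119 + 31
  119 = 3·31 + 26
  31 = 1·26 + 5
  26 = 5·5 + 1
  5 = 5·1
so gcd(745, 119) = 1.
Back-substitute for Bézout coefficients:
  1 = 26 - 5·5
  ... = 119·(144) + 745·(-23)
So 119·144 ≡ 1 (mod 745), and 144 mod 745 = 144.

144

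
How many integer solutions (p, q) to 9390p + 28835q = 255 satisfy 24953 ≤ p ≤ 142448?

21

gcd(28835, 9390):
  28835 = 3×9390 + 665
  9390 = 14×665 + 80
  665 = 8×80 + 25
  80 = 3×25 + 5
  25 = 5×5
so gcd(28835, 9390) = 5.
Back-substitute for Bézout coefficients:
  5 = 80 - 3×25
  ... = 9390×(1084) + 28835×(-353)
Scale by 51: particular solution (55284, -18003); reduce p mod 5767: (3381, -1101).
General solution: p = 3381 + 5767t, q = -1101 - 1878t for integer t.
24953 ≤ 3381 + 5767t ≤ 142448 gives t ∈ [4, 24], which is 21 values.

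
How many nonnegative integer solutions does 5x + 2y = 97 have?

gcd(5, 2) = 1  (5 = 2*2 + 1, 2 = 2*1).
Back-substituting, 5*(1) + 2*(-2) = 1.
Scale by 97: one solution is (97, -194). Reduce x mod 2: (1, 46).
General: x = 1 + 2t, y = 46 - 5t.
x ≥ 0 ⇒ t ≥ 0; y ≥ 0 ⇒ t ≤ 9. So t ∈ [0, 9]: 10 solutions.

10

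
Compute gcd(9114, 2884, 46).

2

gcd(9114, 2884) = 14  (9114 = 3×2884 + 462, 2884 = 6×462 + 112, 462 = 4×112 + 14, 112 = 8×14).
gcd(14, 46) = 2.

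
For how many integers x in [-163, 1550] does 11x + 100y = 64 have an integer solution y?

gcd(100, 11) = 1.
By Bézout, 11·(-9) + 100·(1) = 1.
Particular solution: (24, -2).
General solution: x = 24 + 100t, y = -2 - 11t for integer t.
-163 ≤ 24 + 100t ≤ 1550 gives t ∈ [-1, 15], which is 17 values.

17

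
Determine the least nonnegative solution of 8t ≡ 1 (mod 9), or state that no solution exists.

8

gcd(9, 8) = 1  (9 = 1×8 + 1, 8 = 8×1).
1 divides 1, so solutions exist.
Back-substituting, 8×(-1) + 9×(1) = 1.
So 8×(-1) ≡ 1 (mod 9); multiply by 1: t ≡ -1 (mod 9).
Smallest nonnegative: t = -1 mod 9 = 8.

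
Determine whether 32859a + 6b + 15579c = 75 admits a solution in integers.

yes

gcd(32859, 6) = 3  (32859 = 5476·6 + 3, 6 = 2·3).
gcd(3, 15579) = 3.
3 divides 75, so integer solutions exist.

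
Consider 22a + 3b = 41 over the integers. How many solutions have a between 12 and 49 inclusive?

12

gcd(22, 3) = 1  (22 = 7*3 + 1, 3 = 3*1).
Back-substituting, 22*(1) + 3*(-7) = 1.
Scale by 41: particular solution (41, -287); reduce a mod 3: (2, -1).
General solution: a = 2 + 3t, b = -1 - 22t for integer t.
12 ≤ 2 + 3t ≤ 49 gives t ∈ [4, 15], which is 12 values.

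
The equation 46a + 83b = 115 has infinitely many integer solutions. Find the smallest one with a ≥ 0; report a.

gcd(83, 46) = 1  (83 = 1×46 + 37, 46 = 1×37 + 9, 37 = 4×9 + 1, 9 = 9×1).
1 divides 115, so solutions exist.
Back-substituting, 46×(-9) + 83×(5) = 1.
Scale by 115/1 = 115: (a₀, b₀) = (-1035, 575).
General solution: a = -1035 + 83t, b = 575 - 46t for integer t.
a ≥ 0: smallest is -1035 mod 83 = 44 (at t = 13), with b = -23.

44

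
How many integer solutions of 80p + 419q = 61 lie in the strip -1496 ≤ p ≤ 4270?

14

gcd(419, 80) = 1.
By Bézout, 80*(110) + 419*(-21) = 1.
Particular solution: (6, -1).
General solution: p = 6 + 419t, q = -1 - 80t for integer t.
-1496 ≤ 6 + 419t ≤ 4270 gives t ∈ [-3, 10], which is 14 values.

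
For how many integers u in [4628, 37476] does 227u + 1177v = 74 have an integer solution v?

gcd(1177, 227) = 1  (1177 = 5·227 + 42, 227 = 5·42 + 17, 42 = 2·17 + 8, 17 = 2·8 + 1, 8 = 8·1).
Back-substituting, 227·(140) + 1177·(-27) = 1.
Scale by 74: particular solution (10360, -1998); reduce u mod 1177: (944, -182).
General solution: u = 944 + 1177t, v = -182 - 227t for integer t.
4628 ≤ 944 + 1177t ≤ 37476 gives t ∈ [4, 31], which is 28 values.

28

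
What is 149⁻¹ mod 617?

gcd(617, 149):
  617 = 4*149 + 21
  149 = 7*21 + 2
  21 = 10*2 + 1
  2 = 2*1
so gcd(617, 149) = 1.
Back-substitute for Bézout coefficients:
  1 = 21 - 10*2
  ... = 149*(-294) + 617*(71)
So 149*-294 ≡ 1 (mod 617), and -294 mod 617 = 323.

323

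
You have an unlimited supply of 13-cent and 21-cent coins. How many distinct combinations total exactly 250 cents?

1

Need nonnegative integers with 13j + 21k = 250.
gcd(13, 21) = 1, and 13·(-8) + 21·(5) = 1.
So (j₀, k₀) = (-2000, 1250); general j = -2000 + 21t, k = 1250 - 13t.
j ≥ 0 ⇒ t ≥ 96; k ≥ 0 ⇒ t ≤ 96. That's 1 value of t.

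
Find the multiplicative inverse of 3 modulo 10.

gcd(10, 3) = 1  (10 = 3·3 + 1, 3 = 3·1).
Back-substituting, 3·(-3) + 10·(1) = 1.
So 3·-3 ≡ 1 (mod 10), and -3 mod 10 = 7.

7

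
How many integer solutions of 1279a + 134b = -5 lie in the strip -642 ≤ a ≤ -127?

gcd(1279, 134) = 1  (1279 = 9×134 + 73, 134 = 1×73 + 61, 73 = 1×61 + 12, 61 = 5×12 + 1, 12 = 12×1).
Back-substituting, 1279×(-11) + 134×(105) = 1.
Scale by -5: particular solution (55, -525); reduce a mod 134: (55, -525).
General solution: a = 55 + 134t, b = -525 - 1279t for integer t.
-642 ≤ 55 + 134t ≤ -127 gives t ∈ [-5, -2], which is 4 values.

4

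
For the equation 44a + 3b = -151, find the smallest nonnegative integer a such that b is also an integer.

1

gcd(44, 3):
  44 = 14×3 + 2
  3 = 1×2 + 1
  2 = 2×1
so gcd(44, 3) = 1.
1 divides -151, so solutions exist.
Back-substitute for Bézout coefficients:
  1 = 3 - 1×2
  ... = 44×(-1) + 3×(15)
Scale by -151/1 = -151: (a₀, b₀) = (151, -2265).
General solution: a = 151 + 3t, b = -2265 - 44t for integer t.
a ≥ 0: smallest is 151 mod 3 = 1 (at t = -50), with b = -65.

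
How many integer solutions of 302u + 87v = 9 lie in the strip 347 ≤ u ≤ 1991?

19

gcd(302, 87) = 1.
By Bézout, 302×(17) + 87×(-59) = 1.
Particular solution: (66, -229).
General solution: u = 66 + 87t, v = -229 - 302t for integer t.
347 ≤ 66 + 87t ≤ 1991 gives t ∈ [4, 22], which is 19 values.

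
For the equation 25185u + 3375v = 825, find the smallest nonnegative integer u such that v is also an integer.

20

gcd(25185, 3375):
  25185 = 7*3375 + 1560
  3375 = 2*1560 + 255
  1560 = 6*255 + 30
  255 = 8*30 + 15
  30 = 2*15
so gcd(25185, 3375) = 15.
15 divides 825, so solutions exist.
Back-substitute for Bézout coefficients:
  15 = 255 - 8*30
  ... = 25185*(-106) + 3375*(791)
Scale by 825/15 = 55: (u₀, v₀) = (-5830, 43505).
General solution: u = -5830 + 225t, v = 43505 - 1679t for integer t.
u ≥ 0: smallest is -5830 mod 225 = 20 (at t = 26), with v = -149.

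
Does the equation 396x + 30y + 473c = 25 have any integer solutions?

yes

gcd(396, 30) = 6.
gcd(6, 473) = 1.
1 divides 25, so integer solutions exist.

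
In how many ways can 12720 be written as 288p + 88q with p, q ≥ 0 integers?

gcd(288, 88) = 8  (288 = 3*88 + 24, 88 = 3*24 + 16, 24 = 1*16 + 8, 16 = 2*8).
Back-substituting, 288*(4) + 88*(-13) = 8.
Scale by 1590: one solution is (6360, -20670). Reduce p mod 11: (2, 138).
General: p = 2 + 11t, q = 138 - 36t.
p ≥ 0 ⇒ t ≥ 0; q ≥ 0 ⇒ t ≤ 3. So t ∈ [0, 3]: 4 solutions.

4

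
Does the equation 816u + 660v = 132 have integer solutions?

gcd(816, 660) = 12  (816 = 1*660 + 156, 660 = 4*156 + 36, 156 = 4*36 + 12, 36 = 3*12).
12 divides 132, so integer solutions exist.

yes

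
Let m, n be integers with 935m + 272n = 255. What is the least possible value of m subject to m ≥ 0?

9

gcd(935, 272):
  935 = 3·272 + 119
  272 = 2·119 + 34
  119 = 3·34 + 17
  34 = 2·17
so gcd(935, 272) = 17.
17 divides 255, so solutions exist.
Back-substitute for Bézout coefficients:
  17 = 119 - 3·34
  ... = 935·(7) + 272·(-24)
Scale by 255/17 = 15: (m₀, n₀) = (105, -360).
General solution: m = 105 + 16t, n = -360 - 55t for integer t.
m ≥ 0: smallest is 105 mod 16 = 9 (at t = -6), with n = -30.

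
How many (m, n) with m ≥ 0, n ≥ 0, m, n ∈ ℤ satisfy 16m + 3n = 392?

8

gcd(16, 3) = 1.
By Bézout, 16*(1) + 3*(-5) = 1.
One solution: (2, 120).
General: m = 2 + 3t, n = 120 - 16t.
m ≥ 0 ⇒ t ≥ 0; n ≥ 0 ⇒ t ≤ 7. So t ∈ [0, 7]: 8 solutions.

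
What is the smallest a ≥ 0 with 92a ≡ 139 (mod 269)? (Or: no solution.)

98

gcd(269, 92) = 1  (269 = 2×92 + 85, 92 = 1×85 + 7, 85 = 12×7 + 1, 7 = 7×1).
1 divides 139, so solutions exist.
Back-substituting, 92×(-38) + 269×(13) = 1.
So 92×(-38) ≡ 1 (mod 269); multiply by 139: a ≡ -5282 (mod 269).
Smallest nonnegative: a = -5282 mod 269 = 98.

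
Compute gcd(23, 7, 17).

1

gcd(23, 7) = 1.
gcd(1, 17) = 1.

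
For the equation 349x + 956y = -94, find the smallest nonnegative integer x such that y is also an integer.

gcd(956, 349) = 1  (956 = 2×349 + 258, 349 = 1×258 + 91, 258 = 2×91 + 76, 91 = 1×76 + 15, 76 = 5×15 + 1, 15 = 15×1).
1 divides -94, so solutions exist.
Back-substituting, 349×(-63) + 956×(23) = 1.
Scale by -94/1 = -94: (x₀, y₀) = (5922, -2162).
General solution: x = 5922 + 956t, y = -2162 - 349t for integer t.
x ≥ 0: smallest is 5922 mod 956 = 186 (at t = -6), with y = -68.

186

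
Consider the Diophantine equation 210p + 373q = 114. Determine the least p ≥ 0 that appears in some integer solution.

235

gcd(373, 210):
  373 = 1*210 + 163
  210 = 1*163 + 47
  163 = 3*47 + 22
  47 = 2*22 + 3
  22 = 7*3 + 1
  3 = 3*1
so gcd(373, 210) = 1.
1 divides 114, so solutions exist.
Back-substitute for Bézout coefficients:
  1 = 22 - 7*3
  ... = 210*(-119) + 373*(67)
Scale by 114/1 = 114: (p₀, q₀) = (-13566, 7638).
General solution: p = -13566 + 373t, q = 7638 - 210t for integer t.
p ≥ 0: smallest is -13566 mod 373 = 235 (at t = 37), with q = -132.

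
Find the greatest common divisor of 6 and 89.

gcd(89, 6):
  89 = 14×6 + 5
  6 = 1×5 + 1
  5 = 5×1
so gcd(89, 6) = 1.

1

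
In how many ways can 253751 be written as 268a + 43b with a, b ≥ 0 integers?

gcd(268, 43) = 1  (268 = 6·43 + 10, 43 = 4·10 + 3, 10 = 3·3 + 1, 3 = 3·1).
Back-substituting, 268·(13) + 43·(-81) = 1.
Scale by 253751: one solution is (3298763, -20553831). Reduce a mod 43: (18, 5789).
General: a = 18 + 43t, b = 5789 - 268t.
a ≥ 0 ⇒ t ≥ 0; b ≥ 0 ⇒ t ≤ 21. So t ∈ [0, 21]: 22 solutions.

22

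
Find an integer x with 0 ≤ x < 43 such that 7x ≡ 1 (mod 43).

37

gcd(43, 7):
  43 = 6×7 + 1
  7 = 7×1
so gcd(43, 7) = 1.
Back-substitute for Bézout coefficients:
  1 = 43 - 6×7
  ... = 7×(-6) + 43×(1)
So 7×-6 ≡ 1 (mod 43), and -6 mod 43 = 37.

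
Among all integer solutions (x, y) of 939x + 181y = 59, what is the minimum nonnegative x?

39

gcd(939, 181) = 1  (939 = 5*181 + 34, 181 = 5*34 + 11, 34 = 3*11 + 1, 11 = 11*1).
1 divides 59, so solutions exist.
Back-substituting, 939*(16) + 181*(-83) = 1.
Scale by 59/1 = 59: (x₀, y₀) = (944, -4897).
General solution: x = 944 + 181t, y = -4897 - 939t for integer t.
x ≥ 0: smallest is 944 mod 181 = 39 (at t = -5), with y = -202.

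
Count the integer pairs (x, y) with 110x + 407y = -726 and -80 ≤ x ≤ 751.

22

gcd(407, 110) = 11  (407 = 3·110 + 77, 110 = 1·77 + 33, 77 = 2·33 + 11, 33 = 3·11).
Back-substituting, 110·(-11) + 407·(3) = 11.
Scale by -66: particular solution (726, -198); reduce x mod 37: (23, -8).
General solution: x = 23 + 37t, y = -8 - 10t for integer t.
-80 ≤ 23 + 37t ≤ 751 gives t ∈ [-2, 19], which is 22 values.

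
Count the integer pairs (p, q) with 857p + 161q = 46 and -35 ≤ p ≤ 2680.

17

gcd(857, 161) = 1.
By Bézout, 857·(-65) + 161·(346) = 1.
Particular solution: (69, -367).
General solution: p = 69 + 161t, q = -367 - 857t for integer t.
-35 ≤ 69 + 161t ≤ 2680 gives t ∈ [0, 16], which is 17 values.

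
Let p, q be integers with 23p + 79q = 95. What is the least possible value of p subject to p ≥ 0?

11

gcd(79, 23):
  79 = 3×23 + 10
  23 = 2×10 + 3
  10 = 3×3 + 1
  3 = 3×1
so gcd(79, 23) = 1.
1 divides 95, so solutions exist.
Back-substitute for Bézout coefficients:
  1 = 10 - 3×3
  ... = 23×(-24) + 79×(7)
Scale by 95/1 = 95: (p₀, q₀) = (-2280, 665).
General solution: p = -2280 + 79t, q = 665 - 23t for integer t.
p ≥ 0: smallest is -2280 mod 79 = 11 (at t = 29), with q = -2.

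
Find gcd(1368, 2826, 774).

18

gcd(2826, 1368) = 18.
gcd(18, 774) = 18.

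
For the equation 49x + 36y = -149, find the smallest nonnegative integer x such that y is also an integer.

gcd(49, 36) = 1  (49 = 1×36 + 13, 36 = 2×13 + 10, 13 = 1×10 + 3, 10 = 3×3 + 1, 3 = 3×1).
1 divides -149, so solutions exist.
Back-substituting, 49×(-11) + 36×(15) = 1.
Scale by -149/1 = -149: (x₀, y₀) = (1639, -2235).
General solution: x = 1639 + 36t, y = -2235 - 49t for integer t.
x ≥ 0: smallest is 1639 mod 36 = 19 (at t = -45), with y = -30.

19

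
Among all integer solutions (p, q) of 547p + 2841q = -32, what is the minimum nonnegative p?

gcd(2841, 547) = 1  (2841 = 5×547 + 106, 547 = 5×106 + 17, 106 = 6×17 + 4, 17 = 4×4 + 1, 4 = 4×1).
1 divides -32, so solutions exist.
Back-substituting, 547×(670) + 2841×(-129) = 1.
Scale by -32/1 = -32: (p₀, q₀) = (-21440, 4128).
General solution: p = -21440 + 2841t, q = 4128 - 547t for integer t.
p ≥ 0: smallest is -21440 mod 2841 = 1288 (at t = 8), with q = -248.

1288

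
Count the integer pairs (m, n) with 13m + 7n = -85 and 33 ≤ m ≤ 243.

gcd(13, 7) = 1.
By Bézout, 13×(-1) + 7×(2) = 1.
Particular solution: (1, -14).
General solution: m = 1 + 7t, n = -14 - 13t for integer t.
33 ≤ 1 + 7t ≤ 243 gives t ∈ [5, 34], which is 30 values.

30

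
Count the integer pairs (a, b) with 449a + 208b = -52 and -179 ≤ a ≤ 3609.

18

gcd(449, 208) = 1.
By Bézout, 449*(-63) + 208*(136) = 1.
Particular solution: (156, -337).
General solution: a = 156 + 208t, b = -337 - 449t for integer t.
-179 ≤ 156 + 208t ≤ 3609 gives t ∈ [-1, 16], which is 18 values.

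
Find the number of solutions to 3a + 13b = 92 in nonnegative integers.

2

gcd(13, 3) = 1  (13 = 4·3 + 1, 3 = 3·1).
Back-substituting, 3·(-4) + 13·(1) = 1.
Scale by 92: one solution is (-368, 92). Reduce a mod 13: (9, 5).
General: a = 9 + 13t, b = 5 - 3t.
a ≥ 0 ⇒ t ≥ 0; b ≥ 0 ⇒ t ≤ 1. So t ∈ [0, 1]: 2 solutions.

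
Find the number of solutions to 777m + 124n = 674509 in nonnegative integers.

gcd(777, 124) = 1.
By Bézout, 777*(-15) + 124*(94) = 1.
One solution: (21, 5308).
General: m = 21 + 124t, n = 5308 - 777t.
m ≥ 0 ⇒ t ≥ 0; n ≥ 0 ⇒ t ≤ 6. So t ∈ [0, 6]: 7 solutions.

7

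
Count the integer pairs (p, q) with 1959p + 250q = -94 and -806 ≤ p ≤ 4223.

gcd(1959, 250) = 1.
By Bézout, 1959*(-61) + 250*(478) = 1.
Particular solution: (234, -1834).
General solution: p = 234 + 250t, q = -1834 - 1959t for integer t.
-806 ≤ 234 + 250t ≤ 4223 gives t ∈ [-4, 15], which is 20 values.

20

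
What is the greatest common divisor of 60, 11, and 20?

gcd(60, 11) = 1  (60 = 5*11 + 5, 11 = 2*5 + 1, 5 = 5*1).
gcd(1, 20) = 1.

1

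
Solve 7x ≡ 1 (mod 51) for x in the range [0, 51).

22

gcd(51, 7) = 1  (51 = 7×7 + 2, 7 = 3×2 + 1, 2 = 2×1).
Back-substituting, 7×(22) + 51×(-3) = 1.
So 7×22 ≡ 1 (mod 51), and 22 mod 51 = 22.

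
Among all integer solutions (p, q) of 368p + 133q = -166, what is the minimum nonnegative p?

74

gcd(368, 133):
  368 = 2*133 + 102
  133 = 1*102 + 31
  102 = 3*31 + 9
  31 = 3*9 + 4
  9 = 2*4 + 1
  4 = 4*1
so gcd(368, 133) = 1.
1 divides -166, so solutions exist.
Back-substitute for Bézout coefficients:
  1 = 9 - 2*4
  ... = 368*(30) + 133*(-83)
Scale by -166/1 = -166: (p₀, q₀) = (-4980, 13778).
General solution: p = -4980 + 133t, q = 13778 - 368t for integer t.
p ≥ 0: smallest is -4980 mod 133 = 74 (at t = 38), with q = -206.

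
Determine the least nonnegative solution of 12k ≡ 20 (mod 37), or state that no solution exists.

14

gcd(37, 12) = 1  (37 = 3·12 + 1, 12 = 12·1).
1 divides 20, so solutions exist.
Back-substituting, 12·(-3) + 37·(1) = 1.
So 12·(-3) ≡ 1 (mod 37); multiply by 20: k ≡ -60 (mod 37).
Smallest nonnegative: k = -60 mod 37 = 14.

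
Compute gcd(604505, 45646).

gcd(604505, 45646):
  604505 = 13*45646 + 11107
  45646 = 4*11107 + 1218
  11107 = 9*1218 + 145
  1218 = 8*145 + 58
  145 = 2*58 + 29
  58 = 2*29
so gcd(604505, 45646) = 29.

29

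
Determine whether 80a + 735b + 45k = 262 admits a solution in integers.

gcd(735, 80) = 5  (735 = 9·80 + 15, 80 = 5·15 + 5, 15 = 3·5).
gcd(5, 45) = 5.
5 does not divide 262 (remainder 2), so no integer solutions.

no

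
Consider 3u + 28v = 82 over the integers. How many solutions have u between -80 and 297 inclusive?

gcd(28, 3) = 1  (28 = 9·3 + 1, 3 = 3·1).
Back-substituting, 3·(-9) + 28·(1) = 1.
Scale by 82: particular solution (-738, 82); reduce u mod 28: (18, 1).
General solution: u = 18 + 28t, v = 1 - 3t for integer t.
-80 ≤ 18 + 28t ≤ 297 gives t ∈ [-3, 9], which is 13 values.

13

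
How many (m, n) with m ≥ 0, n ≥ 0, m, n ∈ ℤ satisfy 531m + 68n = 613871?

gcd(531, 68) = 1.
By Bézout, 531×(-21) + 68×(164) = 1.
One solution: (13, 8926).
General: m = 13 + 68t, n = 8926 - 531t.
m ≥ 0 ⇒ t ≥ 0; n ≥ 0 ⇒ t ≤ 16. So t ∈ [0, 16]: 17 solutions.

17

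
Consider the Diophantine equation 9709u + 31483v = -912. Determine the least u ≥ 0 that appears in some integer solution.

gcd(31483, 9709):
  31483 = 3·9709 + 2356
  9709 = 4·2356 + 285
  2356 = 8·285 + 76
  285 = 3·76 + 57
  76 = 1·57 + 19
  57 = 3·19
so gcd(31483, 9709) = 19.
19 divides -912, so solutions exist.
Back-substitute for Bézout coefficients:
  19 = 76 - 1·57
  ... = 9709·(-441) + 31483·(136)
Scale by -912/19 = -48: (u₀, v₀) = (21168, -6528).
General solution: u = 21168 + 1657t, v = -6528 - 511t for integer t.
u ≥ 0: smallest is 21168 mod 1657 = 1284 (at t = -12), with v = -396.

1284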